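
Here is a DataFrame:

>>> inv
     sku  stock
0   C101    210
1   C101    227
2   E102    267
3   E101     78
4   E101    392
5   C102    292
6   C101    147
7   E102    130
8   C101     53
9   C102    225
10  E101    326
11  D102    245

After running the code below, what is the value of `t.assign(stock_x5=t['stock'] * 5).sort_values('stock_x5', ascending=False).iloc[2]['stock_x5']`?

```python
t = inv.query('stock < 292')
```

1135

filter rows where stock < 292:
     sku  stock
0   C101    210
1   C101    227
2   E102    267
3   E101     78
6   C101    147
7   E102    130
8   C101     53
9   C102    225
11  D102    245
add column stock_x5 = t['stock'] * 5:
     sku  stock  stock_x5
0   C101    210      1050
1   C101    227      1135
2   E102    267      1335
3   E101     78       390
6   C101    147       735
7   E102    130       650
8   C101     53       265
9   C102    225      1125
11  D102    245      1225
sort by stock_x5 descending:
     sku  stock  stock_x5
2   E102    267      1335
11  D102    245      1225
1   C101    227      1135
9   C102    225      1125
0   C101    210      1050
6   C101    147       735
7   E102    130       650
3   E101     78       390
8   C101     53       265
Then the value at position 2, column 'stock_x5': 1135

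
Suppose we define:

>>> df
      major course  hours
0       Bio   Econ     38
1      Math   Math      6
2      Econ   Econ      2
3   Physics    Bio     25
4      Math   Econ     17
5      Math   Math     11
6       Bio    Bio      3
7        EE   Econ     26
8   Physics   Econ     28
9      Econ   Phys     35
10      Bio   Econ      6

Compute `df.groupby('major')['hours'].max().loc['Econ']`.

group by major, max of hours:
major
Bio        38
EE         26
Econ       35
Math       17
Physics    28
Name: hours, dtype: int64

35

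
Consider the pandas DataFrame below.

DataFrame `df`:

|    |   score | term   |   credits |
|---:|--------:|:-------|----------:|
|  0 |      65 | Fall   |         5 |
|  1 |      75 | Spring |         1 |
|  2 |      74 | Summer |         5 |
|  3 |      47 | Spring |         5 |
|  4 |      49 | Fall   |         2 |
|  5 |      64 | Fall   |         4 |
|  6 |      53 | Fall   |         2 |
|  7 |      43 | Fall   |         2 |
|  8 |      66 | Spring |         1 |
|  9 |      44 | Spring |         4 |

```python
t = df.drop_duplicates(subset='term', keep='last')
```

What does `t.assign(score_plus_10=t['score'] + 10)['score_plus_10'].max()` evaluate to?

84

drop duplicate term (keep=last):
   score    term  credits
2     74  Summer        5
7     43    Fall        2
9     44  Spring        4
add column score_plus_10 = t['score'] + 10:
   score    term  credits  score_plus_10
2     74  Summer        5             84
7     43    Fall        2             53
9     44  Spring        4             54
The max of column 'score_plus_10' is 84.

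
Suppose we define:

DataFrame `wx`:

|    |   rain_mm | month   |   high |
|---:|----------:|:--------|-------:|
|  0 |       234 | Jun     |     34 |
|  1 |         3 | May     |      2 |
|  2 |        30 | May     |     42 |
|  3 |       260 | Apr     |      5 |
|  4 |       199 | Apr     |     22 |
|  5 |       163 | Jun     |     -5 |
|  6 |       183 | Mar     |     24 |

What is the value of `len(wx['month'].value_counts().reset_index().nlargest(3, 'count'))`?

value_counts of month:
month
Jun    2
May    2
Apr    2
Mar    1
Name: count, dtype: int64
reset_index():
  month  count
0   Jun      2
1   May      2
2   Apr      2
3   Mar      1
take 3 rows with largest count:
  month  count
0   Jun      2
1   May      2
2   Apr      2

3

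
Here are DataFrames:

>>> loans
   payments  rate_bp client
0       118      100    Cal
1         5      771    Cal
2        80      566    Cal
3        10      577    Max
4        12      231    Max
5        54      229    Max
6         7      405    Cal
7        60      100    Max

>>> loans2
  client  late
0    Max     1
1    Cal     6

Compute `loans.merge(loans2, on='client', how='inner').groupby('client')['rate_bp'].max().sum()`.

1348

merge on 'client' (how='inner') → 8 rows:
   payments  rate_bp client  late
0       118      100    Cal     6
1         5      771    Cal     6
2        80      566    Cal     6
3        10      577    Max     1
4        12      231    Max     1
5        54      229    Max     1
6         7      405    Cal     6
7        60      100    Max     1
group by client, max of rate_bp:
client
Cal    771
Max    577
Name: rate_bp, dtype: int64
Finally, sum of the resulting series = 1348.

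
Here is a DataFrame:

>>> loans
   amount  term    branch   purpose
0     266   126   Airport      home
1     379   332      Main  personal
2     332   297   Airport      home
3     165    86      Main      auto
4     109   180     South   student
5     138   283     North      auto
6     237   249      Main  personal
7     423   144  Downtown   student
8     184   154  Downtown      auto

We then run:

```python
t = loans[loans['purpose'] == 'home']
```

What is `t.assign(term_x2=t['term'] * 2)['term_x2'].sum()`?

filter rows where purpose == 'home':
   amount  term   branch purpose
0     266   126  Airport    home
2     332   297  Airport    home
add column term_x2 = t['term'] * 2:
   amount  term   branch purpose  term_x2
0     266   126  Airport    home      252
2     332   297  Airport    home      594
The sum of column 'term_x2' is 846.

846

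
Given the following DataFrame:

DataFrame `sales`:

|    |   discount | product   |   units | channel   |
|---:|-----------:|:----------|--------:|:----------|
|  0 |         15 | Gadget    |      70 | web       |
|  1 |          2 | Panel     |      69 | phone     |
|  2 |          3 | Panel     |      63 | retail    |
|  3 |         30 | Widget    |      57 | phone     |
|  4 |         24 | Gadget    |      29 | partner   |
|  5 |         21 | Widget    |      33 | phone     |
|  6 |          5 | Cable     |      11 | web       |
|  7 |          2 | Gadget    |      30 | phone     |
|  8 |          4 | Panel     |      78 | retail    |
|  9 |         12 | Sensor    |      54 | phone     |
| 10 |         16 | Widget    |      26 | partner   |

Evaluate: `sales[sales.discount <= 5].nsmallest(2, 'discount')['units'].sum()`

99

filter rows where discount <= 5:
   discount product  units channel
1         2   Panel     69   phone
2         3   Panel     63  retail
6         5   Cable     11     web
7         2  Gadget     30   phone
8         4   Panel     78  retail
take 2 rows with smallest discount:
   discount product  units channel
1         2   Panel     69   phone
7         2  Gadget     30   phone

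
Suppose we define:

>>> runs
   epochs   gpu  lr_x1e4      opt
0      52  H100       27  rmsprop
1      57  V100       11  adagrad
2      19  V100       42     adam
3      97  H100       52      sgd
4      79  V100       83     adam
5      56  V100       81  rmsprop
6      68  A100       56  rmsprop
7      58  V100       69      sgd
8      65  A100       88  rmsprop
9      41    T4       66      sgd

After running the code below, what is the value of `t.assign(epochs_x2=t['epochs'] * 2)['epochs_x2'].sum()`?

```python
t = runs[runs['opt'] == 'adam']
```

196

filter rows where opt == 'adam':
   epochs   gpu  lr_x1e4   opt
2      19  V100       42  adam
4      79  V100       83  adam
add column epochs_x2 = t['epochs'] * 2:
   epochs   gpu  lr_x1e4   opt  epochs_x2
2      19  V100       42  adam         38
4      79  V100       83  adam        158
sum of column 'epochs_x2' → 196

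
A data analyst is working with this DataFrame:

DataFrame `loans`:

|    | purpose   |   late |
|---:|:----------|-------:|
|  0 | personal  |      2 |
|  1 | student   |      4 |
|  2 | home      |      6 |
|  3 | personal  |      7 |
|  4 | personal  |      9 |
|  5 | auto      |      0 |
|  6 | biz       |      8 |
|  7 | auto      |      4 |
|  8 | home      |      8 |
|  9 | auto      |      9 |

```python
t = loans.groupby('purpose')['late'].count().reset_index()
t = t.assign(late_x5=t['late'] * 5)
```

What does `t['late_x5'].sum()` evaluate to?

50

group by purpose, count of late:
purpose
auto        3
biz         1
home        2
personal    3
student     1
Name: late, dtype: int64
reset_index():
    purpose  late
0      auto     3
1       biz     1
2      home     2
3  personal     3
4   student     1
add column late_x5 = t['late'] * 5:
    purpose  late  late_x5
0      auto     3       15
1       biz     1        5
2      home     2       10
3  personal     3       15
4   student     1        5
Taking the sum of column 'late_x5' gives 50.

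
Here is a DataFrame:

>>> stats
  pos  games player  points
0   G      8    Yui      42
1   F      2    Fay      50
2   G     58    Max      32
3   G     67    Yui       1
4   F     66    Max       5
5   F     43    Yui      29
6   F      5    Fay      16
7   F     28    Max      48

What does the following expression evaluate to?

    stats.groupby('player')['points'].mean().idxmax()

group by player, mean of points:
player
Fay    33.000000
Max    28.333333
Yui    24.000000
Name: points, dtype: float64
Hence Fay.

Fay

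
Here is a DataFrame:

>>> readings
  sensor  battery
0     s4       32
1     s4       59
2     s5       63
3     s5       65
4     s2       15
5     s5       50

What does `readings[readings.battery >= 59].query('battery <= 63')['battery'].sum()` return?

122

filter rows where battery >= 59:
  sensor  battery
1     s4       59
2     s5       63
3     s5       65
filter rows where battery <= 63:
  sensor  battery
1     s4       59
2     s5       63
So sum() = 122.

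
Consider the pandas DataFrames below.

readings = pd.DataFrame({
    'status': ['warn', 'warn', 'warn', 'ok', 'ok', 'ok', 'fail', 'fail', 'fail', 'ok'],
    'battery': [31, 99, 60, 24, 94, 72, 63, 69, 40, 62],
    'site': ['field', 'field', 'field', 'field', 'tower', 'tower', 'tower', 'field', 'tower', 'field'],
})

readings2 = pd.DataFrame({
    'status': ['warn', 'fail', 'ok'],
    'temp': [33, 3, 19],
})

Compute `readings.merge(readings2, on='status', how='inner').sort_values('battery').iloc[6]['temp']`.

merge on 'status' (how='inner') → 10 rows:
  status  battery   site  temp
0   warn       31  field    33
1   warn       99  field    33
2   warn       60  field    33
3     ok       24  field    19
4     ok       94  tower    19
5     ok       72  tower    19
6   fail       63  tower     3
7   fail       69  field     3
8   fail       40  tower     3
9     ok       62  field    19
sort by battery:
  status  battery   site  temp
3     ok       24  field    19
0   warn       31  field    33
8   fail       40  tower     3
2   warn       60  field    33
9     ok       62  field    19
6   fail       63  tower     3
7   fail       69  field     3
5     ok       72  tower    19
4     ok       94  tower    19
1   warn       99  field    33
Then the value at position 6, column 'temp': 3

3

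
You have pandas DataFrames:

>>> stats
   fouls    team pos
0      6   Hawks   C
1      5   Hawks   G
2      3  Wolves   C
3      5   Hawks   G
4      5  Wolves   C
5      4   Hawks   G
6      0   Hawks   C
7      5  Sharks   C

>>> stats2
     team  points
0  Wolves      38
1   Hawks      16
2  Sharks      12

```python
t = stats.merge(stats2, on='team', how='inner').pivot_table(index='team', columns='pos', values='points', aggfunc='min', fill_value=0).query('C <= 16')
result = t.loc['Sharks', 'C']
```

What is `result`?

12

merge on 'team' (how='inner') → 8 rows:
   fouls    team pos  points
0      6   Hawks   C      16
1      5   Hawks   G      16
2      3  Wolves   C      38
3      5   Hawks   G      16
4      5  Wolves   C      38
5      4   Hawks   G      16
6      0   Hawks   C      16
7      5  Sharks   C      12
pivot: rows=team, cols=pos, min(points):
pos      C   G
team          
Hawks   16  16
Sharks  12   0
Wolves  38   0
filter rows where C <= 16:
pos      C   G
team          
Hawks   16  16
Sharks  12   0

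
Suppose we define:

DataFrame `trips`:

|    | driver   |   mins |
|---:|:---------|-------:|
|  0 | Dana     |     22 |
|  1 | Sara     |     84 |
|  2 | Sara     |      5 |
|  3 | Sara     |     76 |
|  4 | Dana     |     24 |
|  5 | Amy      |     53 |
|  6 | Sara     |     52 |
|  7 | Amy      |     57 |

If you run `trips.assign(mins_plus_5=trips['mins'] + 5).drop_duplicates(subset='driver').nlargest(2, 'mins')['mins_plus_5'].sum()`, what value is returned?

147

add column mins_plus_5 = trips['mins'] + 5:
  driver  mins  mins_plus_5
0   Dana    22           27
1   Sara    84           89
2   Sara     5           10
3   Sara    76           81
4   Dana    24           29
5    Amy    53           58
6   Sara    52           57
7    Amy    57           62
drop duplicate driver (keep=first):
  driver  mins  mins_plus_5
0   Dana    22           27
1   Sara    84           89
5    Amy    53           58
take 2 rows with largest mins:
  driver  mins  mins_plus_5
1   Sara    84           89
5    Amy    53           58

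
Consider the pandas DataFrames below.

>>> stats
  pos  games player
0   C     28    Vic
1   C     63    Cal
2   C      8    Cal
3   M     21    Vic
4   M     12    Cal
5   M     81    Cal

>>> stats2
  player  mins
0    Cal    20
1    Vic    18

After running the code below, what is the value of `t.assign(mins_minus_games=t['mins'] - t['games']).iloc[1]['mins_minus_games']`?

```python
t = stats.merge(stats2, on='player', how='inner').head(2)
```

-43

merge on 'player' (how='inner') → 6 rows:
  pos  games player  mins
0   C     28    Vic    18
1   C     63    Cal    20
2   C      8    Cal    20
3   M     21    Vic    18
4   M     12    Cal    20
5   M     81    Cal    20
take first 2 rows:
  pos  games player  mins
0   C     28    Vic    18
1   C     63    Cal    20
add column mins_minus_games = t['mins'] - t['games']:
  pos  games player  mins  mins_minus_games
0   C     28    Vic    18               -10
1   C     63    Cal    20               -43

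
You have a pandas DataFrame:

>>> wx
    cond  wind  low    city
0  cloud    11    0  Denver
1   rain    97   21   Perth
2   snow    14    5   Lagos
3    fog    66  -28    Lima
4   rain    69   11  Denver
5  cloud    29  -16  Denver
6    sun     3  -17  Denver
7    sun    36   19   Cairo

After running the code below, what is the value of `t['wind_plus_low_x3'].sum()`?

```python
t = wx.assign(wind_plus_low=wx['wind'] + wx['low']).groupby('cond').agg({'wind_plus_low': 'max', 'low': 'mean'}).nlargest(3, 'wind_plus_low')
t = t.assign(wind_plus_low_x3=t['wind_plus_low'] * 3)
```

add column wind_plus_low = wx['wind'] + wx['low']:
    cond  wind  low    city  wind_plus_low
0  cloud    11    0  Denver             11
1   rain    97   21   Perth            118
2   snow    14    5   Lagos             19
3    fog    66  -28    Lima             38
4   rain    69   11  Denver             80
5  cloud    29  -16  Denver             13
6    sun     3  -17  Denver            -14
7    sun    36   19   Cairo             55
group by cond: max(wind_plus_low), mean(low):
       wind_plus_low   low
cond                      
cloud             13  -8.0
fog               38 -28.0
rain             118  16.0
snow              19   5.0
sun               55   1.0
take 3 rows with largest wind_plus_low:
      wind_plus_low   low
cond                     
rain            118  16.0
sun              55   1.0
fog              38 -28.0
add column wind_plus_low_x3 = t['wind_plus_low'] * 3:
      wind_plus_low   low  wind_plus_low_x3
cond                                       
rain            118  16.0               354
sun              55   1.0               165
fog              38 -28.0               114

633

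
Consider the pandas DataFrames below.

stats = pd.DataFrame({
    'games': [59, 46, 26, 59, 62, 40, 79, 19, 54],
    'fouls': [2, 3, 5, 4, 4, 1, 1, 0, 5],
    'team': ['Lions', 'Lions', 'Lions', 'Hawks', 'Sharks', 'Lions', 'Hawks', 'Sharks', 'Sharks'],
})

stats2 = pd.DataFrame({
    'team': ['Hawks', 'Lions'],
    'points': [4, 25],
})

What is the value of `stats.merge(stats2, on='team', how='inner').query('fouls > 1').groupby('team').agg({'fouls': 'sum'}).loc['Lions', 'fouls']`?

merge on 'team' (how='inner') → 6 rows:
   games  fouls   team  points
0     59      2  Lions      25
1     46      3  Lions      25
2     26      5  Lions      25
3     59      4  Hawks       4
4     40      1  Lions      25
5     79      1  Hawks       4
filter rows where fouls > 1:
   games  fouls   team  points
0     59      2  Lions      25
1     46      3  Lions      25
2     26      5  Lions      25
3     59      4  Hawks       4
group by team, sum of fouls:
       fouls
team        
Hawks      4
Lions     10

10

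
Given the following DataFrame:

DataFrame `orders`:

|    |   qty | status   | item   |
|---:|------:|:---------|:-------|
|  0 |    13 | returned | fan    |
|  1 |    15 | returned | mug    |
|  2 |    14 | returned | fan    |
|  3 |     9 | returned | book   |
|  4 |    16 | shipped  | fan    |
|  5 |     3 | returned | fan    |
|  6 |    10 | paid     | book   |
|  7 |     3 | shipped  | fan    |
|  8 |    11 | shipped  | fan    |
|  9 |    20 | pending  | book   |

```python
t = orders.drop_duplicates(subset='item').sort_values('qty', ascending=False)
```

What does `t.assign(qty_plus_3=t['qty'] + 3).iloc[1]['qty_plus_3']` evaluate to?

drop duplicate item (keep=first):
   qty    status  item
0   13  returned   fan
1   15  returned   mug
3    9  returned  book
sort by qty descending:
   qty    status  item
1   15  returned   mug
0   13  returned   fan
3    9  returned  book
add column qty_plus_3 = t['qty'] + 3:
   qty    status  item  qty_plus_3
1   15  returned   mug          18
0   13  returned   fan          16
3    9  returned  book          12
Finally, value at position 1, column 'qty_plus_3' = 16.

16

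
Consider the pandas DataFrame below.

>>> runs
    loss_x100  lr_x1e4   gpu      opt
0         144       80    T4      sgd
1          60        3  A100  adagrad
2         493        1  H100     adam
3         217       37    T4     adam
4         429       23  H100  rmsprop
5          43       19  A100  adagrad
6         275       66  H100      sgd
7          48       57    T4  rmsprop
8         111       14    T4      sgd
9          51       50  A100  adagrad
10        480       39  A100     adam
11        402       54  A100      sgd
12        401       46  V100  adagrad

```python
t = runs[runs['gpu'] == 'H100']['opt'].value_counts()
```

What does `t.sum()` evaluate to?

filter rows where gpu == 'H100':
   loss_x100  lr_x1e4   gpu      opt
2        493        1  H100     adam
4        429       23  H100  rmsprop
6        275       66  H100      sgd
value_counts of opt:
opt
adam       1
rmsprop    1
sgd        1
Name: count, dtype: int64
Hence 3.

3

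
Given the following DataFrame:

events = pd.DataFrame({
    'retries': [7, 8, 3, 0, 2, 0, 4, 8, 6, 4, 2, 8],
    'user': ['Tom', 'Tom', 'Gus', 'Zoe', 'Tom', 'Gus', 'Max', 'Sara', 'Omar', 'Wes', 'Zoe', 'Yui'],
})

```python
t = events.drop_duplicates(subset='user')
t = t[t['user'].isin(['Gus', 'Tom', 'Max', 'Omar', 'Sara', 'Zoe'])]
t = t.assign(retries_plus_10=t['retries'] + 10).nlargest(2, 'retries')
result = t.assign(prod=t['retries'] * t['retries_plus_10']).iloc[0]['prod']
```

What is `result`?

drop duplicate user (keep=first):
    retries  user
0         7   Tom
2         3   Gus
3         0   Zoe
6         4   Max
7         8  Sara
8         6  Omar
9         4   Wes
11        8   Yui
filter rows where user in ['Gus', 'Tom', 'Max', 'Omar', 'Sara', 'Zoe']:
   retries  user
0        7   Tom
2        3   Gus
3        0   Zoe
6        4   Max
7        8  Sara
8        6  Omar
add column retries_plus_10 = t['retries'] + 10:
   retries  user  retries_plus_10
0        7   Tom               17
2        3   Gus               13
3        0   Zoe               10
6        4   Max               14
7        8  Sara               18
8        6  Omar               16
take 2 rows with largest retries:
   retries  user  retries_plus_10
7        8  Sara               18
0        7   Tom               17
add column prod = t['retries'] * t['retries_plus_10']:
   retries  user  retries_plus_10  prod
7        8  Sara               18   144
0        7   Tom               17   119
So iloc[0]['prod'] = 144.

144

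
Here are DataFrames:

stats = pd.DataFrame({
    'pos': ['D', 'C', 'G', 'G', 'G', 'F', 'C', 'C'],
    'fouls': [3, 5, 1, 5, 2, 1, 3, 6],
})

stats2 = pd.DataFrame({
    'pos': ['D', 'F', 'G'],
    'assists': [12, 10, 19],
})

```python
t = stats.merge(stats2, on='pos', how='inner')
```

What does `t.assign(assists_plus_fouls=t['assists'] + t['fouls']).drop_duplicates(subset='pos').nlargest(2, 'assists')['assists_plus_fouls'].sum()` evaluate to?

35

merge on 'pos' (how='inner') → 5 rows:
  pos  fouls  assists
0   D      3       12
1   G      1       19
2   G      5       19
3   G      2       19
4   F      1       10
add column assists_plus_fouls = t['assists'] + t['fouls']:
  pos  fouls  assists  assists_plus_fouls
0   D      3       12                  15
1   G      1       19                  20
2   G      5       19                  24
3   G      2       19                  21
4   F      1       10                  11
drop duplicate pos (keep=first):
  pos  fouls  assists  assists_plus_fouls
0   D      3       12                  15
1   G      1       19                  20
4   F      1       10                  11
take 2 rows with largest assists:
  pos  fouls  assists  assists_plus_fouls
1   G      1       19                  20
0   D      3       12                  15
Finally, sum of column 'assists_plus_fouls' = 35.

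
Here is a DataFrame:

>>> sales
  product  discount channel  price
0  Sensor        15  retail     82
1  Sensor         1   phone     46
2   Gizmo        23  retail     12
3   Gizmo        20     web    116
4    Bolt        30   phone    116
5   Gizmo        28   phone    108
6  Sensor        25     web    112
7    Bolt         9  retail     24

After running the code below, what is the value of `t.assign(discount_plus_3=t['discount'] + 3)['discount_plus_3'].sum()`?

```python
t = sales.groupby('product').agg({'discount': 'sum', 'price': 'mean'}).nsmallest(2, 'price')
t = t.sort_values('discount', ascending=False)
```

group by product: sum(discount), mean(price):
         discount      price
product                     
Bolt           39  70.000000
Gizmo          71  78.666667
Sensor         41  80.000000
take 2 rows with smallest price:
         discount      price
product                     
Bolt           39  70.000000
Gizmo          71  78.666667
sort by discount descending:
         discount      price
product                     
Gizmo          71  78.666667
Bolt           39  70.000000
add column discount_plus_3 = t['discount'] + 3:
         discount      price  discount_plus_3
product                                      
Gizmo          71  78.666667               74
Bolt           39  70.000000               42

116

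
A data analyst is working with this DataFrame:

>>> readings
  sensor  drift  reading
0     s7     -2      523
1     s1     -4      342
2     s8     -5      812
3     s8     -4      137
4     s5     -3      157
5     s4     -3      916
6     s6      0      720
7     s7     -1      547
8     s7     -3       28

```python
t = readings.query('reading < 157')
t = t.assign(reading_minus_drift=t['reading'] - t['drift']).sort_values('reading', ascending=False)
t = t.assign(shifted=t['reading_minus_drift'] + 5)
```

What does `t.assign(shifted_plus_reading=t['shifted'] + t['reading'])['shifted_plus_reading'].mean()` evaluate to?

173.5

filter rows where reading < 157:
  sensor  drift  reading
3     s8     -4      137
8     s7     -3       28
add column reading_minus_drift = t['reading'] - t['drift']:
  sensor  drift  reading  reading_minus_drift
3     s8     -4      137                  141
8     s7     -3       28                   31
sort by reading descending:
  sensor  drift  reading  reading_minus_drift
3     s8     -4      137                  141
8     s7     -3       28                   31
add column shifted = t['reading_minus_drift'] + 5:
  sensor  drift  reading  reading_minus_drift  shifted
3     s8     -4      137                  141      146
8     s7     -3       28                   31       36
add column shifted_plus_reading = t['shifted'] + t['reading']:
  sensor  drift  reading  reading_minus_drift  shifted  shifted_plus_reading
3     s8     -4      137                  141      146                   283
8     s7     -3       28                   31       36                    64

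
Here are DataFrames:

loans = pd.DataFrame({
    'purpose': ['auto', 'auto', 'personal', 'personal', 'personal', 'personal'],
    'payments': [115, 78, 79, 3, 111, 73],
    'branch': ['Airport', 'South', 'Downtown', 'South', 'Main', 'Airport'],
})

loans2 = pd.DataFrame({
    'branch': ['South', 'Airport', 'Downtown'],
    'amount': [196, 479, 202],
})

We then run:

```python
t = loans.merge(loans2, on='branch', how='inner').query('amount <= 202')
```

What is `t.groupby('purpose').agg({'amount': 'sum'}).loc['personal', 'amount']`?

merge on 'branch' (how='inner') → 5 rows:
    purpose  payments    branch  amount
0      auto       115   Airport     479
1      auto        78     South     196
2  personal        79  Downtown     202
3  personal         3     South     196
4  personal        73   Airport     479
filter rows where amount <= 202:
    purpose  payments    branch  amount
1      auto        78     South     196
2  personal        79  Downtown     202
3  personal         3     South     196
group by purpose, sum of amount:
          amount
purpose         
auto         196
personal     398
Reading off the value at row 'personal', column 'amount', we get 398.

398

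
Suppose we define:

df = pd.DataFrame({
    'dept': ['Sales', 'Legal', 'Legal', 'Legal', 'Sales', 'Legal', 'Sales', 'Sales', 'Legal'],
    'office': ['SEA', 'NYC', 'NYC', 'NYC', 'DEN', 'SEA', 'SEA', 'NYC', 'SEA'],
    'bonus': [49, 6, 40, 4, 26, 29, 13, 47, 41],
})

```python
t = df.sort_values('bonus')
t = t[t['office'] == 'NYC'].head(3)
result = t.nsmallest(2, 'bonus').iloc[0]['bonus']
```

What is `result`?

4

sort by bonus:
    dept office  bonus
3  Legal    NYC      4
1  Legal    NYC      6
6  Sales    SEA     13
4  Sales    DEN     26
5  Legal    SEA     29
2  Legal    NYC     40
8  Legal    SEA     41
7  Sales    NYC     47
0  Sales    SEA     49
filter rows where office == 'NYC':
    dept office  bonus
3  Legal    NYC      4
1  Legal    NYC      6
2  Legal    NYC     40
7  Sales    NYC     47
take first 3 rows:
    dept office  bonus
3  Legal    NYC      4
1  Legal    NYC      6
2  Legal    NYC     40
take 2 rows with smallest bonus:
    dept office  bonus
3  Legal    NYC      4
1  Legal    NYC      6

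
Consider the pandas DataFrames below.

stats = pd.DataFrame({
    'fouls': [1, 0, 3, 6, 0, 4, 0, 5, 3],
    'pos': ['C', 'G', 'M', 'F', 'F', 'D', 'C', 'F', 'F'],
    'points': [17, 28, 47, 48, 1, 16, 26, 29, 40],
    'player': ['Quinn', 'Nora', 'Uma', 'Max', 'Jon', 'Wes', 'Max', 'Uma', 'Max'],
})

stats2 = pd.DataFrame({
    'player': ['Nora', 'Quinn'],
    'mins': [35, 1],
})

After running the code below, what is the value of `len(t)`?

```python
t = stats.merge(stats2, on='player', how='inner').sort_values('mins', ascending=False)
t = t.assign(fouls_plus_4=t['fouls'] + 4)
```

2

merge on 'player' (how='inner') → 2 rows:
   fouls pos  points player  mins
0      1   C      17  Quinn     1
1      0   G      28   Nora    35
sort by mins descending:
   fouls pos  points player  mins
1      0   G      28   Nora    35
0      1   C      17  Quinn     1
add column fouls_plus_4 = t['fouls'] + 4:
   fouls pos  points player  mins  fouls_plus_4
1      0   G      28   Nora    35             4
0      1   C      17  Quinn     1             5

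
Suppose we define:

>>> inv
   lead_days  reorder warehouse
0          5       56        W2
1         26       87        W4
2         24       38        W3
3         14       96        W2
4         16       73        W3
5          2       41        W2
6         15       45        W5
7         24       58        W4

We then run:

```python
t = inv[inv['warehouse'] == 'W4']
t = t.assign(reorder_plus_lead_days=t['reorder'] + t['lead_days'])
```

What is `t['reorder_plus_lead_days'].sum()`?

195

filter rows where warehouse == 'W4':
   lead_days  reorder warehouse
1         26       87        W4
7         24       58        W4
add column reorder_plus_lead_days = t['reorder'] + t['lead_days']:
   lead_days  reorder warehouse  reorder_plus_lead_days
1         26       87        W4                     113
7         24       58        W4                      82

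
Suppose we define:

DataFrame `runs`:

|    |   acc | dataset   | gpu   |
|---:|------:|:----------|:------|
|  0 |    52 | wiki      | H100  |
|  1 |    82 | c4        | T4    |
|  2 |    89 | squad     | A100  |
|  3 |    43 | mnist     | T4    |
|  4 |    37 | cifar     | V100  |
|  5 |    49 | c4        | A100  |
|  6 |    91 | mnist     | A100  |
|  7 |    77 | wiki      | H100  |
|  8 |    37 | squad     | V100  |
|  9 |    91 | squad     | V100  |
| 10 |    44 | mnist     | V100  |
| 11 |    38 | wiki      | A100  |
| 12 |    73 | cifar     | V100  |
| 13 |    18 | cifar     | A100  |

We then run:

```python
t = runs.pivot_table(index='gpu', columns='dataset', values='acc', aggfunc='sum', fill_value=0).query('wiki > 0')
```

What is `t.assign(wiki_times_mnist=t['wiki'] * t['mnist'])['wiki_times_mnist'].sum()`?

3458

pivot: rows=gpu, cols=dataset, sum(acc):
dataset  c4  cifar  mnist  squad  wiki
gpu                                   
A100     49     18     91     89    38
H100      0      0      0      0   129
T4       82      0     43      0     0
V100      0    110     44    128     0
filter rows where wiki > 0:
dataset  c4  cifar  mnist  squad  wiki
gpu                                   
A100     49     18     91     89    38
H100      0      0      0      0   129
add column wiki_times_mnist = t['wiki'] * t['mnist']:
dataset  c4  cifar  mnist  squad  wiki  wiki_times_mnist
gpu                                                     
A100     49     18     91     89    38              3458
H100      0      0      0      0   129                 0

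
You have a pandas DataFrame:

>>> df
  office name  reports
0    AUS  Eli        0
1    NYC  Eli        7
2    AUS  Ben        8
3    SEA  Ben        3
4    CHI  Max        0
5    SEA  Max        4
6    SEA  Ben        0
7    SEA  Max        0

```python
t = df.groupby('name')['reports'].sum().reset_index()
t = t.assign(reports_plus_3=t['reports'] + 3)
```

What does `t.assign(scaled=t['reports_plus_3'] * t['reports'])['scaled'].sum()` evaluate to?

group by name, sum of reports:
name
Ben    11
Eli     7
Max     4
Name: reports, dtype: int64
reset_index():
  name  reports
0  Ben       11
1  Eli        7
2  Max        4
add column reports_plus_3 = t['reports'] + 3:
  name  reports  reports_plus_3
0  Ben       11              14
1  Eli        7              10
2  Max        4               7
add column scaled = t['reports_plus_3'] * t['reports']:
  name  reports  reports_plus_3  scaled
0  Ben       11              14     154
1  Eli        7              10      70
2  Max        4               7      28

252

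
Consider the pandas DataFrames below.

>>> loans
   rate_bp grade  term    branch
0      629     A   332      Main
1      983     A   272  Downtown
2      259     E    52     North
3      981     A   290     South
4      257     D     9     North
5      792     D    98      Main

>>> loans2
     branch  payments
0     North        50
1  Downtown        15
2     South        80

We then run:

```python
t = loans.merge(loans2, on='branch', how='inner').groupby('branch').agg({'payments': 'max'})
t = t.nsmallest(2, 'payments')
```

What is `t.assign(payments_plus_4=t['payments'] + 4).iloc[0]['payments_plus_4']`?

merge on 'branch' (how='inner') → 4 rows:
   rate_bp grade  term    branch  payments
0      983     A   272  Downtown        15
1      259     E    52     North        50
2      981     A   290     South        80
3      257     D     9     North        50
group by branch, max of payments:
          payments
branch            
Downtown        15
North           50
South           80
take 2 rows with smallest payments:
          payments
branch            
Downtown        15
North           50
add column payments_plus_4 = t['payments'] + 4:
          payments  payments_plus_4
branch                             
Downtown        15               19
North           50               54
The value at position 0, column 'payments_plus_4' is 19.

19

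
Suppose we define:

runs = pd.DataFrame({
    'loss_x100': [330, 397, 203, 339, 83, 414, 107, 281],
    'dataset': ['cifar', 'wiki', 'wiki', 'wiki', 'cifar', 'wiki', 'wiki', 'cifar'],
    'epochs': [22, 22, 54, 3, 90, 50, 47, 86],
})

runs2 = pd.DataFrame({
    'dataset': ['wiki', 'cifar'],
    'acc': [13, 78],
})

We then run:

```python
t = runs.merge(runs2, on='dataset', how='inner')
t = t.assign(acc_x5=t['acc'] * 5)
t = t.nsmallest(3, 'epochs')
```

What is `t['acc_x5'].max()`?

390

merge on 'dataset' (how='inner') → 8 rows:
   loss_x100 dataset  epochs  acc
0        330   cifar      22   78
1        397    wiki      22   13
2        203    wiki      54   13
3        339    wiki       3   13
4         83   cifar      90   78
5        414    wiki      50   13
6        107    wiki      47   13
7        281   cifar      86   78
add column acc_x5 = t['acc'] * 5:
   loss_x100 dataset  epochs  acc  acc_x5
0        330   cifar      22   78     390
1        397    wiki      22   13      65
2        203    wiki      54   13      65
3        339    wiki       3   13      65
4         83   cifar      90   78     390
5        414    wiki      50   13      65
6        107    wiki      47   13      65
7        281   cifar      86   78     390
take 3 rows with smallest epochs:
   loss_x100 dataset  epochs  acc  acc_x5
3        339    wiki       3   13      65
0        330   cifar      22   78     390
1        397    wiki      22   13      65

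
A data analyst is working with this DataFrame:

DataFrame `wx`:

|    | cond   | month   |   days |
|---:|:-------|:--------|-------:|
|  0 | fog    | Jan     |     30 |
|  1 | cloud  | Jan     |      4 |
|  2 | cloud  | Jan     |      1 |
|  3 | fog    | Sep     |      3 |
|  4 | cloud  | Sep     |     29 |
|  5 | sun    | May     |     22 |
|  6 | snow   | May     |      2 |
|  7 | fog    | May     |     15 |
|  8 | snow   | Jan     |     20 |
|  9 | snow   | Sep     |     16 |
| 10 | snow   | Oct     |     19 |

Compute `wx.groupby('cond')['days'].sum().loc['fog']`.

group by cond, sum of days:
cond
cloud    34
fog      48
snow     57
sun      22
Name: days, dtype: int64

48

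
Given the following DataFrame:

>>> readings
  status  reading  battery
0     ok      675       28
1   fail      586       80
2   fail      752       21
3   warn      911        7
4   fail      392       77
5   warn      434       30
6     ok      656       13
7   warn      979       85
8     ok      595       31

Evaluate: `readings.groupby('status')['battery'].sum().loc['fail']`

group by status, sum of battery:
status
fail    178
ok       72
warn    122
Name: battery, dtype: int64
The value at index 'fail' is 178.

178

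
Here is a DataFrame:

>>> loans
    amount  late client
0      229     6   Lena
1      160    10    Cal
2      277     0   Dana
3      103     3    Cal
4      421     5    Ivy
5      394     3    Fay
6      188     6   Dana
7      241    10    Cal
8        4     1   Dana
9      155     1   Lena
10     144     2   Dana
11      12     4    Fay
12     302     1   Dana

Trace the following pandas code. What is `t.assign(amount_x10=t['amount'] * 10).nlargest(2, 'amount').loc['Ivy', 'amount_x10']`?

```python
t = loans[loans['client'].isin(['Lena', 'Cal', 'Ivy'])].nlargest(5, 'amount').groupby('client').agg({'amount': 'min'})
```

4210

filter rows where client in ['Lena', 'Cal', 'Ivy']:
   amount  late client
0     229     6   Lena
1     160    10    Cal
3     103     3    Cal
4     421     5    Ivy
7     241    10    Cal
9     155     1   Lena
take 5 rows with largest amount:
   amount  late client
4     421     5    Ivy
7     241    10    Cal
0     229     6   Lena
1     160    10    Cal
9     155     1   Lena
group by client, min of amount:
        amount
client        
Cal        160
Ivy        421
Lena       155
add column amount_x10 = t['amount'] * 10:
        amount  amount_x10
client                    
Cal        160        1600
Ivy        421        4210
Lena       155        1550
take 2 rows with largest amount:
        amount  amount_x10
client                    
Ivy        421        4210
Cal        160        1600
So loc['Ivy', 'amount_x10'] = 4210.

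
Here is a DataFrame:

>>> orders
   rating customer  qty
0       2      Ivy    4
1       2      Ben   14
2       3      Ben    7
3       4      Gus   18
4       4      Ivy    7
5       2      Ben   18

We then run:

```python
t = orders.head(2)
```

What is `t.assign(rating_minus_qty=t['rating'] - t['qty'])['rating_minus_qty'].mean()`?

-7.0

take first 2 rows:
   rating customer  qty
0       2      Ivy    4
1       2      Ben   14
add column rating_minus_qty = t['rating'] - t['qty']:
   rating customer  qty  rating_minus_qty
0       2      Ivy    4                -2
1       2      Ben   14               -12
Then the mean of column 'rating_minus_qty': -7.0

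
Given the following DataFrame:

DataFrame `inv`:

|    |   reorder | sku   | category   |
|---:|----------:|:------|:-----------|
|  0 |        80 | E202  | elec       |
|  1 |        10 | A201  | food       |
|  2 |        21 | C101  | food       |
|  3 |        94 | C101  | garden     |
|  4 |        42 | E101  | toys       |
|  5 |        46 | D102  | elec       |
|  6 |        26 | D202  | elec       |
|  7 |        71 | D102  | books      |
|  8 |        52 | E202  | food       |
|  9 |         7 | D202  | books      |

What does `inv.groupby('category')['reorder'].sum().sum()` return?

449

group by category, sum of reorder:
category
books      78
elec      152
food       83
garden     94
toys       42
Name: reorder, dtype: int64
Then the sum of the resulting series: 449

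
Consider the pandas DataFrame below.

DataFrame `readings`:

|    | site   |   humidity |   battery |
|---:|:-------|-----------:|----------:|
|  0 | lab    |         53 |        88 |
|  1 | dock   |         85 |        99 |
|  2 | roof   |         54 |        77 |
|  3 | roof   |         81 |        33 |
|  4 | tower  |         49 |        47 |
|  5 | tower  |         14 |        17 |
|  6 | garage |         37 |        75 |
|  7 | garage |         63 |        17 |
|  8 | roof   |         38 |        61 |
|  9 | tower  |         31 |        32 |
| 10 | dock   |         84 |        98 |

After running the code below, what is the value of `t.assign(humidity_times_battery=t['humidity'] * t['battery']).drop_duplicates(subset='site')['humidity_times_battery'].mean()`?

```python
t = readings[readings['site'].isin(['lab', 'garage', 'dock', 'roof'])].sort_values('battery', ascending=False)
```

filter rows where site in ['lab', 'garage', 'dock', 'roof']:
      site  humidity  battery
0      lab        53       88
1     dock        85       99
2     roof        54       77
3     roof        81       33
6   garage        37       75
7   garage        63       17
8     roof        38       61
10    dock        84       98
sort by battery descending:
      site  humidity  battery
1     dock        85       99
10    dock        84       98
0      lab        53       88
2     roof        54       77
6   garage        37       75
8     roof        38       61
3     roof        81       33
7   garage        63       17
add column humidity_times_battery = t['humidity'] * t['battery']:
      site  humidity  battery  humidity_times_battery
1     dock        85       99                    8415
10    dock        84       98                    8232
0      lab        53       88                    4664
2     roof        54       77                    4158
6   garage        37       75                    2775
8     roof        38       61                    2318
3     roof        81       33                    2673
7   garage        63       17                    1071
drop duplicate site (keep=first):
     site  humidity  battery  humidity_times_battery
1    dock        85       99                    8415
0     lab        53       88                    4664
2    roof        54       77                    4158
6  garage        37       75                    2775

5003.0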